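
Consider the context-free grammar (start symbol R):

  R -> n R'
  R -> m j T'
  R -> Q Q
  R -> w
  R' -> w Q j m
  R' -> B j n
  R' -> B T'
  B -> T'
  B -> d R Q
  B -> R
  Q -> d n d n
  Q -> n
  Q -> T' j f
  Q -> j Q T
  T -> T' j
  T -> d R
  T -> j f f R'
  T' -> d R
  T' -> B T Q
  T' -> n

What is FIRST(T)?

{ d, j, m, n, w }

From T -> T' j: add FIRST(T') = { d, j, m, n, w }.
T -> d R contributes {d}.
T -> j f f R' contributes {j}.
Union: FIRST(T) = { d, j, m, n, w }.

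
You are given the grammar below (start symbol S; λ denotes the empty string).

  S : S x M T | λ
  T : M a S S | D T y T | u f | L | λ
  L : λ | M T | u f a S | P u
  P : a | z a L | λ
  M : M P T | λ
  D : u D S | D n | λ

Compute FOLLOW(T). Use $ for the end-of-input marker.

In S : S x M T: T is at the end, add FOLLOW(S) = { $, a, n, u, x, y, z }.
In T : D T y T: add FIRST(y T) = { y }.
In T : D T y T: T is at the end, add FOLLOW(T) = { $, a, n, u, x, y, z }.
In L : M T: T is at the end, add FOLLOW(L) = { $, a, n, u, x, y, z }.
In M : M P T: T is at the end, add FOLLOW(M) = { $, a, n, u, x, y, z }.
Union: FOLLOW(T) = { $, a, n, u, x, y, z }.

{ $, a, n, u, x, y, z }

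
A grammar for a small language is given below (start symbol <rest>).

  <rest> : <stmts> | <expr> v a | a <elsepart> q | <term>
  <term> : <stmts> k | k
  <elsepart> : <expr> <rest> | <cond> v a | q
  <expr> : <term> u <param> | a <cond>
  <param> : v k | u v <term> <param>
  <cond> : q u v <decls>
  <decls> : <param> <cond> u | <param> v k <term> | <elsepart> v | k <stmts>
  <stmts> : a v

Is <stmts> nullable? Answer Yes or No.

No nonterminal in this grammar is nullable.
No production of <stmts> has an RHS whose symbols are all nullable, so <stmts> is not nullable.

No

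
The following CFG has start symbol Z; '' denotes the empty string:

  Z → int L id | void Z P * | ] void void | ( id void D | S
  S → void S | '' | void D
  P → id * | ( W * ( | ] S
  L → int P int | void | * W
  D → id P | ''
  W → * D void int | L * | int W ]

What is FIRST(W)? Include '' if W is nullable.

W → * D void int contributes {*}.
From W → L *: add FIRST(L) = { *, int, void }.
W → int W ] contributes {int}.
Union: FIRST(W) = { *, int, void }.

{ *, int, void }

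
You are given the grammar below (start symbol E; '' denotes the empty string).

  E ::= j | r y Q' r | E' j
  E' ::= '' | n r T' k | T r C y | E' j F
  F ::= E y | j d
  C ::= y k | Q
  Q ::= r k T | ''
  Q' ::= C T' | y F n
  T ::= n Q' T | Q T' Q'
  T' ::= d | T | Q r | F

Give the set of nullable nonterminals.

{ C, E', Q }

Directly nullable (have an ''-production): E', Q.
C ::= Q with every symbol nullable, so C is nullable.
No other nonterminal has a production whose RHS symbols are all nullable.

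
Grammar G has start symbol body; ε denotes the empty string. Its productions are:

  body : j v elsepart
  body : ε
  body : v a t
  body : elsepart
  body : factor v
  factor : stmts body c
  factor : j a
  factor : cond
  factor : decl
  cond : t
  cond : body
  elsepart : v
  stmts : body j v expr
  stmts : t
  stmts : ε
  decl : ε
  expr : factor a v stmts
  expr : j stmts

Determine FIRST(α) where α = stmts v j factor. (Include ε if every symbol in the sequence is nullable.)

Add FIRST(stmts)\{ε} = { c, j, t, v }; stmts is nullable, continue.
v is a terminal; add {v} and stop.

{ c, j, t, v }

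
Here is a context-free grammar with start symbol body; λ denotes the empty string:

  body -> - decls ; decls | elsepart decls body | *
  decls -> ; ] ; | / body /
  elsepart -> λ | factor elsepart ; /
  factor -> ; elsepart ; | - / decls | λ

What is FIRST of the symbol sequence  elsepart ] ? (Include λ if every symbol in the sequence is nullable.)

Add FIRST(elsepart)\{λ} = { -, ; }; elsepart is nullable, continue.
] is a terminal; add {]} and stop.

{ -, ;, ] }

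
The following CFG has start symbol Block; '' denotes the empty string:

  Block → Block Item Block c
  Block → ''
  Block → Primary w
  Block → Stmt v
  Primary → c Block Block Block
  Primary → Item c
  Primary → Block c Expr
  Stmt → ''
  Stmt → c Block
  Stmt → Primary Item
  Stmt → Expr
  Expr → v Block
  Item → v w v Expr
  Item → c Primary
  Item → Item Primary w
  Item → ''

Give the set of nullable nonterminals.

{ Block, Item, Stmt }

Directly nullable (have an ''-production): Block, Stmt, Item.
No other nonterminal has a production whose RHS symbols are all nullable.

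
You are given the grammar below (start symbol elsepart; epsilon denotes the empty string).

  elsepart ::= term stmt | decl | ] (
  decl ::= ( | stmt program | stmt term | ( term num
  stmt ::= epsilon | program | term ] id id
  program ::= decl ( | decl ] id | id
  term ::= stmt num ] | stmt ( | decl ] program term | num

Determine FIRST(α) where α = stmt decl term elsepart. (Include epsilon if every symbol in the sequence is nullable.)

{ (, id, num }

Add FIRST(stmt)\{epsilon} = { (, id, num }; stmt is nullable, continue.
Add FIRST(decl) = { (, id, num }; decl is not nullable, stop.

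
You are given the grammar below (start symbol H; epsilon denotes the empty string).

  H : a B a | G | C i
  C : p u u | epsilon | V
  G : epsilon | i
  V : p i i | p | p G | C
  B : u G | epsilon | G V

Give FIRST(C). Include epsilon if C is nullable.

{ p, epsilon }

C : p u u contributes {p}.
C : epsilon contributes epsilon.
From C : V: add FIRST(V) = { p, epsilon } (including epsilon since V is nullable).
Union: FIRST(C) = { p, epsilon }.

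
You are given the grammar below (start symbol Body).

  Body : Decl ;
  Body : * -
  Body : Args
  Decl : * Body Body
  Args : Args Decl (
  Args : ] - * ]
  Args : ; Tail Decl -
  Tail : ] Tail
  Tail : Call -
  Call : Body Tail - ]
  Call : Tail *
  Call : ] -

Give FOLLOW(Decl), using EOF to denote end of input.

{ (, -, ; }

In Body : Decl ;: add FIRST(;) = { ; }.
In Args : Args Decl (: add FIRST(() = { ( }.
In Args : ; Tail Decl -: add FIRST(-) = { - }.
Union: FOLLOW(Decl) = { (, -, ; }.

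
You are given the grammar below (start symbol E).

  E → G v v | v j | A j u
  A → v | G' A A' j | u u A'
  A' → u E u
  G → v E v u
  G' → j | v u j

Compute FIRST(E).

From E → G v v: add FIRST(G) = { v }.
E → v j contributes {v}.
From E → A j u: add FIRST(A) = { j, u, v }.
Union: FIRST(E) = { j, u, v }.

{ j, u, v }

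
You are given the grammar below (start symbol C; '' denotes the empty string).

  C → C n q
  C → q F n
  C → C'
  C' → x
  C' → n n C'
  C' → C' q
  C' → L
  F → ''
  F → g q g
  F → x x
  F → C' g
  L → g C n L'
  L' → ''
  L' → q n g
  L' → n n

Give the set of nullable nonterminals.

Directly nullable (have an ''-production): F, L'.
No other nonterminal has a production whose RHS symbols are all nullable.

{ F, L' }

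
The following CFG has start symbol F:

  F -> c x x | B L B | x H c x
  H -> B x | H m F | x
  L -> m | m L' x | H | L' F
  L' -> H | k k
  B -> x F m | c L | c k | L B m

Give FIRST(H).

From H -> B x: add FIRST(B) = { c, k, m, x }.
From H -> H m F: add FIRST(H) = { c, k, m, x }.
H -> x contributes {x}.
Union: FIRST(H) = { c, k, m, x }.

{ c, k, m, x }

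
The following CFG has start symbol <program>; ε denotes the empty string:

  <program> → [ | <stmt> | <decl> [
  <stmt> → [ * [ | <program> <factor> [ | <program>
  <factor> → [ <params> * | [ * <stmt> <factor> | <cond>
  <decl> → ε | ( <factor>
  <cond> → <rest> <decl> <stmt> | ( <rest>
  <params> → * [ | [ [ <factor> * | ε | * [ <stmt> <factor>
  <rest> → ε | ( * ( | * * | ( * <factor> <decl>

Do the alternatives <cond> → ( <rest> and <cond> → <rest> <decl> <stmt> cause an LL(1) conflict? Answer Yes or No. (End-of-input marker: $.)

Yes

FIRST(( <rest>) = { ( } and FIRST(<rest> <decl> <stmt>) = { (, *, [ }.
Both contain (, so the two alternatives are not disjoint — LL(1) conflict.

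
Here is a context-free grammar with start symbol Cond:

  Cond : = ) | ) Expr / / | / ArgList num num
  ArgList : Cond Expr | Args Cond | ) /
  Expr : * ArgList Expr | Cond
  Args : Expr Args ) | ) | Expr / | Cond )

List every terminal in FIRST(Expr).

{ ), *, /, = }

Expr : * ArgList Expr contributes {*}.
From Expr : Cond: add FIRST(Cond) = { ), /, = }.
Union: FIRST(Expr) = { ), *, /, = }.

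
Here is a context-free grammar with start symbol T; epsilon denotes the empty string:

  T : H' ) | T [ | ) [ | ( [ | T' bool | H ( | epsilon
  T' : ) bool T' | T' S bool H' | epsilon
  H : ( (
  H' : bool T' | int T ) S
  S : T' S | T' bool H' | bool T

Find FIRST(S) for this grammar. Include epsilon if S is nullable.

From S : T' S: T' nullable, take FIRST(T') ∪ FIRST(S) = { ), bool }.
From S : T' bool H': T' nullable, take FIRST(T') ∪ {bool} = { ), bool }.
S : bool T contributes {bool}.
Union: FIRST(S) = { ), bool }.

{ ), bool }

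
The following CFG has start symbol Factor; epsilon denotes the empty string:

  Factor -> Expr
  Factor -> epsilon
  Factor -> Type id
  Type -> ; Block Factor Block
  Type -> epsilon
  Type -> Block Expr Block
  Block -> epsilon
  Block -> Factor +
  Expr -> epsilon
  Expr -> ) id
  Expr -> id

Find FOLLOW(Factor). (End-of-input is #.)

Factor is the start symbol, so # ∈ FOLLOW(Factor).
In Type -> ; Block Factor Block: add FIRST(Block)\{epsilon} = { ), +, ;, id }.
  Since Block is nullable, also add FOLLOW(Type) = { id }.
In Block -> Factor +: add FIRST(+) = { + }.
Union: FOLLOW(Factor) = { #, ), +, ;, id }.

{ #, ), +, ;, id }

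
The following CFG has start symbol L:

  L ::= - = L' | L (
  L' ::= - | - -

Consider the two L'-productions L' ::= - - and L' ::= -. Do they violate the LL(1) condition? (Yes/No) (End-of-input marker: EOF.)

FIRST(- -) = { - } and FIRST(-) = { - }.
Both contain -, so the two alternatives are not disjoint — LL(1) conflict.

Yes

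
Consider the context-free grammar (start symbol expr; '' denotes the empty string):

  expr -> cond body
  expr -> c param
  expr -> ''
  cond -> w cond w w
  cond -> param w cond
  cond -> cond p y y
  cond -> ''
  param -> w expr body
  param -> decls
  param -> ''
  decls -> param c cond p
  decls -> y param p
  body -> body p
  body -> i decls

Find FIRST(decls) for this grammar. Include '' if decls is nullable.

{ c, w, y }

From decls -> param c cond p: param nullable, take FIRST(param) ∪ {c} = { c, w, y }.
decls -> y param p contributes {y}.
Union: FIRST(decls) = { c, w, y }.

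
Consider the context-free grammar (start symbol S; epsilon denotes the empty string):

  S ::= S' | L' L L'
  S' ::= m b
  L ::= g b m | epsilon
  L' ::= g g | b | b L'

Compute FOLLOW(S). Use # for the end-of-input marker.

{ # }

S is the start symbol, so # ∈ FOLLOW(S).
Union: FOLLOW(S) = { # }.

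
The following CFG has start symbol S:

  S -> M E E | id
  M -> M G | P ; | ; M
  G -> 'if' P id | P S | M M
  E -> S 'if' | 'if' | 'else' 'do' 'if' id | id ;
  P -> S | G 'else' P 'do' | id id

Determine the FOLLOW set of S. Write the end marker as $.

{ $, 'do', 'else', 'if', ;, id }

S is the start symbol, so $ ∈ FOLLOW(S).
In G -> P S: S is at the end, add FOLLOW(G) = { 'else', 'if', ;, id }.
In E -> S 'if': add FIRST('if') = { 'if' }.
In P -> S: S is at the end, add FOLLOW(P) = { 'do', 'if', ;, id }.
Union: FOLLOW(S) = { $, 'do', 'else', 'if', ;, id }.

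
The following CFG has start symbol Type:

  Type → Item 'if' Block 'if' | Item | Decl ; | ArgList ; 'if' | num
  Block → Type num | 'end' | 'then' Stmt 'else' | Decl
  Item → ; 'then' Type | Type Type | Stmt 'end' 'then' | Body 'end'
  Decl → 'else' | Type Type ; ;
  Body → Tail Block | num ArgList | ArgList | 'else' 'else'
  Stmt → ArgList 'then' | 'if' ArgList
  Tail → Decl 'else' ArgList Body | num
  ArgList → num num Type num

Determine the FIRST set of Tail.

{ 'else', 'if', ;, num }

From Tail → Decl 'else' ArgList Body: add FIRST(Decl) = { 'else', 'if', ;, num }.
Tail → num contributes {num}.
Union: FIRST(Tail) = { 'else', 'if', ;, num }.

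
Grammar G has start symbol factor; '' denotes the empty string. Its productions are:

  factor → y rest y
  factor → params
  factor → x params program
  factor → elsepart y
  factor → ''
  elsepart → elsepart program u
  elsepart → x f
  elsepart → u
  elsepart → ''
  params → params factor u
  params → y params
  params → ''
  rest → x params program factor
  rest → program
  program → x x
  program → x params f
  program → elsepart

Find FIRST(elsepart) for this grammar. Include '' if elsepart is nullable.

From elsepart → elsepart program u: elsepart, program nullable, take FIRST(elsepart) ∪ FIRST(program) ∪ {u} = { u, x }.
elsepart → x f contributes {x}.
elsepart → u contributes {u}.
elsepart → '' contributes ''.
Union: FIRST(elsepart) = { u, x, '' }.

{ u, x, '' }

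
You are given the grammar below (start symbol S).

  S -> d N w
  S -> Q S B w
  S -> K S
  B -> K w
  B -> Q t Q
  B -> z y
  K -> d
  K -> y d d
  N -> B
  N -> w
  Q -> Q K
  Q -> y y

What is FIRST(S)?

S -> d N w contributes {d}.
From S -> Q S B w: add FIRST(Q) = { y }.
From S -> K S: add FIRST(K) = { d, y }.
Union: FIRST(S) = { d, y }.

{ d, y }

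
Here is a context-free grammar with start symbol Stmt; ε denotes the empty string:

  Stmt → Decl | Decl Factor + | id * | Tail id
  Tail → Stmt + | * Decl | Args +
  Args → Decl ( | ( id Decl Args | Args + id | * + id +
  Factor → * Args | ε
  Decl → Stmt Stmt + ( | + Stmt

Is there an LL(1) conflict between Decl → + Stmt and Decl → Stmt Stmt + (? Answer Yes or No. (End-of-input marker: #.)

FIRST(+ Stmt) = { + } and FIRST(Stmt Stmt + () = { (, *, +, id }.
Both contain +, so the two alternatives are not disjoint — LL(1) conflict.

Yes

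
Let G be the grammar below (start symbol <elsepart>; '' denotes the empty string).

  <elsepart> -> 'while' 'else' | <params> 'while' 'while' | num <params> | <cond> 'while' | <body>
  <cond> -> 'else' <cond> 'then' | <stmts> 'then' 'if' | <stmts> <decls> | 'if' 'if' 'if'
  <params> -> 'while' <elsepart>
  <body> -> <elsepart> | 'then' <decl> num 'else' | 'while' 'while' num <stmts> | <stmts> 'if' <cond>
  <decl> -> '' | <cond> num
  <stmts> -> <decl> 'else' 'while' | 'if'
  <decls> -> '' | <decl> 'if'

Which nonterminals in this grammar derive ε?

{ <decl>, <decls> }

Directly nullable (have an ''-production): <decl>, <decls>.
No other nonterminal has a production whose RHS symbols are all nullable.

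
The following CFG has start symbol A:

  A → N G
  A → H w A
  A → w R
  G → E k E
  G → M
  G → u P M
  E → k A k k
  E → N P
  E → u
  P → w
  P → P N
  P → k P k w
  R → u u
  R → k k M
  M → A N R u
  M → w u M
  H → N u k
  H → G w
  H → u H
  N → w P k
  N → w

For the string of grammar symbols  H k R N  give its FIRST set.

Add FIRST(H) = { k, u, w }; H is not nullable, stop.

{ k, u, w }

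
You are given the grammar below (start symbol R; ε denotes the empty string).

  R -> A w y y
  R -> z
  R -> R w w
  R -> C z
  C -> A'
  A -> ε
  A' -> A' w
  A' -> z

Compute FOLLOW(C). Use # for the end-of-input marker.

In R -> C z: add FIRST(z) = { z }.
Union: FOLLOW(C) = { z }.

{ z }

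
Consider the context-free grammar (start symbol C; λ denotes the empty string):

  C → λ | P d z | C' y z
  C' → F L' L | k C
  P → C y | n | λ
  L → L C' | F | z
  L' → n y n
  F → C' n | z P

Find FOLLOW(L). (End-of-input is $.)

In C' → F L' L: L is at the end, add FOLLOW(C') = { k, n, y, z }.
In L → L C': add FIRST(C') = { k, z }.
Union: FOLLOW(L) = { k, n, y, z }.

{ k, n, y, z }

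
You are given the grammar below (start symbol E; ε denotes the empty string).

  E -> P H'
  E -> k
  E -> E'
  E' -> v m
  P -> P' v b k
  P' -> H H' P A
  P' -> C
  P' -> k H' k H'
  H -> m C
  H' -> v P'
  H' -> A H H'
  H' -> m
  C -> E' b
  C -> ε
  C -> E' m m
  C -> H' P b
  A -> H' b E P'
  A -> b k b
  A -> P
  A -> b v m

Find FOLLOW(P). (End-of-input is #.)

In E -> P H': add FIRST(H') = { b, k, m, v }.
In P' -> H H' P A: add FIRST(A) = { b, k, m, v }.
In C -> H' P b: add FIRST(b) = { b }.
In A -> P: P is at the end, add FOLLOW(A) = { #, b, k, m, v }.
Union: FOLLOW(P) = { #, b, k, m, v }.

{ #, b, k, m, v }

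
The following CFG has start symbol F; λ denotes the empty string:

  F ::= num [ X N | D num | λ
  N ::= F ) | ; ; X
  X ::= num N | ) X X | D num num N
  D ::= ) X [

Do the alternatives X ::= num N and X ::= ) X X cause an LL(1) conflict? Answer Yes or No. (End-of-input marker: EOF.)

FIRST(num N) = { num } and FIRST() X X) = { ) }.
The FIRST sets are disjoint and neither alternative is nullable — no conflict.

No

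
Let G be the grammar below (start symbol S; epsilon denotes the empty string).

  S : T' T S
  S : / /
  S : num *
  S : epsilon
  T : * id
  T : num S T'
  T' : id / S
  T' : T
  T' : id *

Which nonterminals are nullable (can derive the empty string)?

{ S }

Directly nullable (have an epsilon-production): S.
No other nonterminal has a production whose RHS symbols are all nullable.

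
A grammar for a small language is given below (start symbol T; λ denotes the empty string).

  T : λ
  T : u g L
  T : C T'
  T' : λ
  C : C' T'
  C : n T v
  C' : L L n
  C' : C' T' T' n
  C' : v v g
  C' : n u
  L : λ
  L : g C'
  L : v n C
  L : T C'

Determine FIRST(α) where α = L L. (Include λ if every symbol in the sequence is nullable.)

{ g, n, u, v, λ }

Add FIRST(L)\{λ} = { g, n, u, v }; L is nullable, continue.
Add FIRST(L)\{λ} = { g, n, u, v }; L is nullable, continue.
Every symbol is nullable, so include λ.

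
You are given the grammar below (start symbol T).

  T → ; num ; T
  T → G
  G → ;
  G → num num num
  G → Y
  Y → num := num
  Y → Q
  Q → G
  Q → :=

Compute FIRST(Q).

{ :=, ;, num }

From Q → G: add FIRST(G) = { :=, ;, num }.
Q → := contributes {:=}.
Union: FIRST(Q) = { :=, ;, num }.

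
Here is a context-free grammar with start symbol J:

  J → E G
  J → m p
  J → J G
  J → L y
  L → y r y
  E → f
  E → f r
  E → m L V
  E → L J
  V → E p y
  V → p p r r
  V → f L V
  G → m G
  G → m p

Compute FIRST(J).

From J → E G: add FIRST(E) = { f, m, y }.
J → m p contributes {m}.
From J → J G: add FIRST(J) = { f, m, y }.
From J → L y: add FIRST(L) = { y }.
Union: FIRST(J) = { f, m, y }.

{ f, m, y }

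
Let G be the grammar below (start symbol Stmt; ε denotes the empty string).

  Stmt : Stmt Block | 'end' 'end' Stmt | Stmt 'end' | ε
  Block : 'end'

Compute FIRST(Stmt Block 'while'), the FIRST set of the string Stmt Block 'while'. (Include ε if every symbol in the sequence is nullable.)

{ 'end' }

Add FIRST(Stmt)\{ε} = { 'end' }; Stmt is nullable, continue.
Add FIRST(Block) = { 'end' }; Block is not nullable, stop.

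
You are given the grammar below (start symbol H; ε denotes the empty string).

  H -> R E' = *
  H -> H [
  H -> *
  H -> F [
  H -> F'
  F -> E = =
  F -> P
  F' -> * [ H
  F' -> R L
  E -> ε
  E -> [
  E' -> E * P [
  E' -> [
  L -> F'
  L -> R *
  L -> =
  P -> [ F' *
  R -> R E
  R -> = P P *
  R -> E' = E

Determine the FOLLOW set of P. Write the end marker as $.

{ *, [ }

In F -> P: P is at the end, add FOLLOW(F) = { [ }.
In E' -> E * P [: add FIRST([) = { [ }.
In R -> = P P *: add FIRST(P *) = { [ }.
In R -> = P P *: add FIRST(*) = { * }.
Union: FOLLOW(P) = { *, [ }.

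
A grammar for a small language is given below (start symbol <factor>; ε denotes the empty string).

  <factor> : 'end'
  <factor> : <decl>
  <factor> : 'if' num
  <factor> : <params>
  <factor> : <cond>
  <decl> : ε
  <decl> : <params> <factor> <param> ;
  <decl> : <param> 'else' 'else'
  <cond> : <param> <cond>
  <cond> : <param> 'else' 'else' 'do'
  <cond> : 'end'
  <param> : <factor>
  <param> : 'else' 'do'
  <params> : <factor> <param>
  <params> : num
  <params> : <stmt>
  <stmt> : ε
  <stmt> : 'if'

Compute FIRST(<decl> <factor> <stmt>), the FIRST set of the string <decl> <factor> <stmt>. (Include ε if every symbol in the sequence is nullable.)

{ 'else', 'end', 'if', ;, num, ε }

Add FIRST(<decl>)\{ε} = { 'else', 'end', 'if', ;, num }; <decl> is nullable, continue.
Add FIRST(<factor>)\{ε} = { 'else', 'end', 'if', ;, num }; <factor> is nullable, continue.
Add FIRST(<stmt>)\{ε} = { 'if' }; <stmt> is nullable, continue.
Every symbol is nullable, so include ε.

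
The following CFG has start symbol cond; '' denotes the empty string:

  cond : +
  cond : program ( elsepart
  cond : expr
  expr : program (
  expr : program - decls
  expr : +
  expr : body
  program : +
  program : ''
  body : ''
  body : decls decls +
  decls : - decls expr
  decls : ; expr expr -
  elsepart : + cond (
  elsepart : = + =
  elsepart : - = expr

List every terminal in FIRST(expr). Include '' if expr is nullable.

From expr : program (: program nullable, take FIRST(program) ∪ {(} = { (, + }.
From expr : program - decls: program nullable, take FIRST(program) ∪ {-} = { +, - }.
expr : + contributes {+}.
From expr : body: add FIRST(body) = { -, ;, '' } (including '' since body is nullable).
Union: FIRST(expr) = { (, +, -, ;, '' }.

{ (, +, -, ;, '' }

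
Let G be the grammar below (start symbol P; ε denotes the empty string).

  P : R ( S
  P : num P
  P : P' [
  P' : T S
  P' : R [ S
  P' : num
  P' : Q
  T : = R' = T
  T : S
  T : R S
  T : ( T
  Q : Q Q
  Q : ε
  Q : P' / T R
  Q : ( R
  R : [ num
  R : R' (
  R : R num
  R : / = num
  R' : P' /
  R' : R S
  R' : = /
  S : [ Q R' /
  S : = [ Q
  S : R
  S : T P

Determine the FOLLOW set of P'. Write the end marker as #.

In P : P' [: add FIRST([) = { [ }.
In Q : P' / T R: add FIRST(/ T R) = { / }.
In R' : P' /: add FIRST(/) = { / }.
Union: FOLLOW(P') = { /, [ }.

{ /, [ }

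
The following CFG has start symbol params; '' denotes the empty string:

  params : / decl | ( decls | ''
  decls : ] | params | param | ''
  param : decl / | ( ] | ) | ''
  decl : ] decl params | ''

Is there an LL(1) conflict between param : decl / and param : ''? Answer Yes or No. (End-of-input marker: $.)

Yes

FIRST(decl /) = { /, ] } and FIRST('') = { '' }.
The second alternative is nullable and FOLLOW(param) = { $, (, / } shares / with FIRST of the first — conflict.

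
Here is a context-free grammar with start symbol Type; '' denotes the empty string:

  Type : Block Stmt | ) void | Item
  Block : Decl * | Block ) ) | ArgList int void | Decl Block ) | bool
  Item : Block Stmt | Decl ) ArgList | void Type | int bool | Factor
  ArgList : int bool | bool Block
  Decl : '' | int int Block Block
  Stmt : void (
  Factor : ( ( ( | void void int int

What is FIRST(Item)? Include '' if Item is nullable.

From Item : Block Stmt: add FIRST(Block) = { *, bool, int }.
From Item : Decl ) ArgList: Decl nullable, take FIRST(Decl) ∪ {)} = { ), int }.
Item : void Type contributes {void}.
Item : int bool contributes {int}.
From Item : Factor: add FIRST(Factor) = { (, void }.
Union: FIRST(Item) = { (, ), *, bool, int, void }.

{ (, ), *, bool, int, void }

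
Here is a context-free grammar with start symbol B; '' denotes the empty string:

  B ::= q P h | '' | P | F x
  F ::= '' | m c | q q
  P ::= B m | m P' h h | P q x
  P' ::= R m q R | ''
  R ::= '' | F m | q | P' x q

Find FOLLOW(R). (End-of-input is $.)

In P' ::= R m q R: add FIRST(m q R) = { m }.
In P' ::= R m q R: R is at the end, add FOLLOW(P') = { h, x }.
Union: FOLLOW(R) = { h, m, x }.

{ h, m, x }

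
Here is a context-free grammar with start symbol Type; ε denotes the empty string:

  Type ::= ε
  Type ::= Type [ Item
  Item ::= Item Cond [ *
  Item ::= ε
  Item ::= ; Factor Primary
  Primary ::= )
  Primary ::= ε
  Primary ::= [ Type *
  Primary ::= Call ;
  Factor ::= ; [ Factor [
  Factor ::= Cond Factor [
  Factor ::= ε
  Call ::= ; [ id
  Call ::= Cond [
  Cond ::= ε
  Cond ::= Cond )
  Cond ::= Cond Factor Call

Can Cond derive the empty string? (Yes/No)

Cond has an ε-production, so Cond ⇒ ε.

Yes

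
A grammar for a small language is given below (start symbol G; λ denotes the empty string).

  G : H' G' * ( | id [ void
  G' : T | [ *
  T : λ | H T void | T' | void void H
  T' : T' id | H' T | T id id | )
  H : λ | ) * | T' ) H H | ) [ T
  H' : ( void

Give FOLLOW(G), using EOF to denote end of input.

G is the start symbol, so EOF ∈ FOLLOW(G).
Union: FOLLOW(G) = { EOF }.

{ EOF }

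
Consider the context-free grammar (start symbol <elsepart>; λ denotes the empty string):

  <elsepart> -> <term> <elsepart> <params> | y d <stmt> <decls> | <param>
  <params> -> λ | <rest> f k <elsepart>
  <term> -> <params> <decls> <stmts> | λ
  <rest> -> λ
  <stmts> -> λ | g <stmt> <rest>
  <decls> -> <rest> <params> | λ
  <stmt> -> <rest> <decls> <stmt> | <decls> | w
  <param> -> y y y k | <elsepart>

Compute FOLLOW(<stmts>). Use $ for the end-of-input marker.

{ f, g, y }

In <term> -> <params> <decls> <stmts>: <stmts> is at the end, add FOLLOW(<term>) = { f, g, y }.
Union: FOLLOW(<stmts>) = { f, g, y }.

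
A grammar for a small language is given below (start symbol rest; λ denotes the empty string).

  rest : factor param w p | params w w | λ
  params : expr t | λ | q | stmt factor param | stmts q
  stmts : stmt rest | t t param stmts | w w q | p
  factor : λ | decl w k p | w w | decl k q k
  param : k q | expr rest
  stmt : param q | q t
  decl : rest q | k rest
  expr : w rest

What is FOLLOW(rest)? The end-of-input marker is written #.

{ #, k, p, q, t, w }

rest is the start symbol, so # ∈ FOLLOW(rest).
In stmts : stmt rest: rest is at the end, add FOLLOW(stmts) = { q }.
In param : expr rest: rest is at the end, add FOLLOW(param) = { k, p, q, t, w }.
In decl : rest q: add FIRST(q) = { q }.
In decl : k rest: rest is at the end, add FOLLOW(decl) = { k, w }.
In expr : w rest: rest is at the end, add FOLLOW(expr) = { k, p, q, t, w }.
Union: FOLLOW(rest) = { #, k, p, q, t, w }.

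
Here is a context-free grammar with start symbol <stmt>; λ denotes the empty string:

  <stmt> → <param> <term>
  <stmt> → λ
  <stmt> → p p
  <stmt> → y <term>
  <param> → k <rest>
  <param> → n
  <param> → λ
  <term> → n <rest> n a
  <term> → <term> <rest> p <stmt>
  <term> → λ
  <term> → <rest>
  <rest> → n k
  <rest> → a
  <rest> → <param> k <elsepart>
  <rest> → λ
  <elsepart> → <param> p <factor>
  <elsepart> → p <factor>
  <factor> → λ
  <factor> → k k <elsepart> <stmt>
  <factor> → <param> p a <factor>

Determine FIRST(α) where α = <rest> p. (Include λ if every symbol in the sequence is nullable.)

{ a, k, n, p }

Add FIRST(<rest>)\{λ} = { a, k, n }; <rest> is nullable, continue.
p is a terminal; add {p} and stop.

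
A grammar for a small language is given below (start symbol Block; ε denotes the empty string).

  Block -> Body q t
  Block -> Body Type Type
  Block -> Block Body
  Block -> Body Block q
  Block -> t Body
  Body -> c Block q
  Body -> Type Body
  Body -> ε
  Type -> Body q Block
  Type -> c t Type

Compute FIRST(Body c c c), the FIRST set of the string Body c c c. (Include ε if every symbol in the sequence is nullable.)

{ c, q }

Add FIRST(Body)\{ε} = { c, q }; Body is nullable, continue.
c is a terminal; add {c} and stop.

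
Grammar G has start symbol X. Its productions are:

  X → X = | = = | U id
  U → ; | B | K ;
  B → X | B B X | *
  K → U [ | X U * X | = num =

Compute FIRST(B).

{ *, ;, = }

From B → X: add FIRST(X) = { *, ;, = }.
From B → B B X: add FIRST(B) = { *, ;, = }.
B → * contributes {*}.
Union: FIRST(B) = { *, ;, = }.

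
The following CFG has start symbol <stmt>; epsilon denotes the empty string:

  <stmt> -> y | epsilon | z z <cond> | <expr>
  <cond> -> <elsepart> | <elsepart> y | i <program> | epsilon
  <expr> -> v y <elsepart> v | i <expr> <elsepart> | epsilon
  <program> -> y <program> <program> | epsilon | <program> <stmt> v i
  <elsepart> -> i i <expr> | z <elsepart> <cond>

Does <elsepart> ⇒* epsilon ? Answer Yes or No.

Nullable nonterminals: <cond>, <expr>, <program>, <stmt>.
No production of <elsepart> has an RHS whose symbols are all nullable, so <elsepart> is not nullable.

No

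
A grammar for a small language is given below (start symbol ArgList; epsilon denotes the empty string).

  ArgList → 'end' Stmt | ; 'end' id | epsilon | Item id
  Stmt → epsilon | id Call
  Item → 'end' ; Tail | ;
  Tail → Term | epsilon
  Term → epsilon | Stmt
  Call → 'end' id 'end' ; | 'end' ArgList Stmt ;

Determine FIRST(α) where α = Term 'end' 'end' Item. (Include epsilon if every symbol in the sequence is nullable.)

{ 'end', id }

Add FIRST(Term)\{epsilon} = { id }; Term is nullable, continue.
'end' is a terminal; add {'end'} and stop.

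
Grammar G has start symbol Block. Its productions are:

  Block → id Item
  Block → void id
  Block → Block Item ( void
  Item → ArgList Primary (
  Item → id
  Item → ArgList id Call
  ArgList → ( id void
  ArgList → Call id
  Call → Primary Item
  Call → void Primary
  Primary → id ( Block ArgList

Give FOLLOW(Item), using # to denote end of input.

{ #, (, id, void }

In Block → id Item: Item is at the end, add FOLLOW(Block) = { #, (, id, void }.
In Block → Block Item ( void: add FIRST(( void) = { ( }.
In Call → Primary Item: Item is at the end, add FOLLOW(Call) = { #, (, id, void }.
Union: FOLLOW(Item) = { #, (, id, void }.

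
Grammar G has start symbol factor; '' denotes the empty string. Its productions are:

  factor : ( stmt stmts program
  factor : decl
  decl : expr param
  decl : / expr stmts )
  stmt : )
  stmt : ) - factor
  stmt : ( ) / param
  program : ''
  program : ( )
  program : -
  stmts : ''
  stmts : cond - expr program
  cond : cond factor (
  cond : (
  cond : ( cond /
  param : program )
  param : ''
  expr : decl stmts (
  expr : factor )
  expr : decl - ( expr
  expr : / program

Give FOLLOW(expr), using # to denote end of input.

In decl : expr param: add FIRST(param)\{''} = { (, ), - }.
  Since param is nullable, also add FOLLOW(decl) = { #, (, ), - }.
In decl : / expr stmts ): add FIRST(stmts )) = { (, ) }.
In stmts : cond - expr program: add FIRST(program)\{''} = { (, - }.
  Since program is nullable, also add FOLLOW(stmts) = { #, (, ), - }.
In expr : decl - ( expr: expr is at the end, add FOLLOW(expr) = { #, (, ), - }.
Union: FOLLOW(expr) = { #, (, ), - }.

{ #, (, ), - }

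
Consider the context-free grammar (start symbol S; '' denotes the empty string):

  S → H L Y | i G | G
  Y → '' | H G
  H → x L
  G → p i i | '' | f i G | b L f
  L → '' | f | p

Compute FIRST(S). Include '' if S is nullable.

{ b, f, i, p, x, '' }

From S → H L Y: add FIRST(H) = { x }.
S → i G contributes {i}.
From S → G: add FIRST(G) = { b, f, p, '' } (including '' since G is nullable).
Union: FIRST(S) = { b, f, i, p, x, '' }.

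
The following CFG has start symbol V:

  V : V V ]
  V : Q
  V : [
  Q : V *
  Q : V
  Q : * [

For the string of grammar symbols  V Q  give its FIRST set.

{ *, [ }

Add FIRST(V) = { *, [ }; V is not nullable, stop.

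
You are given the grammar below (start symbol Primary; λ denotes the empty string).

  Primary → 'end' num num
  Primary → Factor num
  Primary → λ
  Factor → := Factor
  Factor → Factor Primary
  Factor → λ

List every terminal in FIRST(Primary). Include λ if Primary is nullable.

Primary → 'end' num num contributes {'end'}.
From Primary → Factor num: Factor nullable, take FIRST(Factor) ∪ {num} = { 'end', :=, num }.
Primary → λ contributes λ.
Union: FIRST(Primary) = { 'end', :=, num, λ }.

{ 'end', :=, num, λ }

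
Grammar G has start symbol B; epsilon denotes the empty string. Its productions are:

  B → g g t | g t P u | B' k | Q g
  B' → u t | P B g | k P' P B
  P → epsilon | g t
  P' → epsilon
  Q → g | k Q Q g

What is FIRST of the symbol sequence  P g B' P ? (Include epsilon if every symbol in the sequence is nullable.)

Add FIRST(P)\{epsilon} = { g }; P is nullable, continue.
g is a terminal; add {g} and stop.

{ g }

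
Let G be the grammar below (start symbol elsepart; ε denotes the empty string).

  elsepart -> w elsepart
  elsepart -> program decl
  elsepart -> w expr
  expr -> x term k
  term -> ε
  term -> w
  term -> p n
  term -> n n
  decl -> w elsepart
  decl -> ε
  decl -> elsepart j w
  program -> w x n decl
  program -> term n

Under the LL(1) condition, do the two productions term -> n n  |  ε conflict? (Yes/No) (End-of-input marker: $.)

FIRST(n n) = { n } and FIRST(ε) = { ε }.
The second alternative is nullable and FOLLOW(term) = { k, n } shares n with FIRST of the first — conflict.

Yes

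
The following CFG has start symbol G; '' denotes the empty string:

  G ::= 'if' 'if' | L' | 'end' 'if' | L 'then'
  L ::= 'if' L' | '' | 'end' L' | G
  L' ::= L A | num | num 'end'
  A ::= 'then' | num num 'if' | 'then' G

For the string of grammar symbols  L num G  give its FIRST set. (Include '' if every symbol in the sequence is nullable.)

{ 'end', 'if', 'then', num }

Add FIRST(L)\{''} = { 'end', 'if', 'then', num }; L is nullable, continue.
num is a terminal; add {num} and stop.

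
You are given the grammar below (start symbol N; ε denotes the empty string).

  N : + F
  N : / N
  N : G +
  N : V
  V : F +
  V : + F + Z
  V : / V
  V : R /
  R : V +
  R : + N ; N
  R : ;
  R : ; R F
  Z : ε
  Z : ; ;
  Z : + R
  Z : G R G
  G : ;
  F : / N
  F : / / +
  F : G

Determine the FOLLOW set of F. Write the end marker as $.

{ $, +, /, ; }

In N : + F: F is at the end, add FOLLOW(N) = { $, +, /, ; }.
In V : F +: add FIRST(+) = { + }.
In V : + F + Z: add FIRST(+ Z) = { + }.
In R : ; R F: F is at the end, add FOLLOW(R) = { $, +, /, ; }.
Union: FOLLOW(F) = { $, +, /, ; }.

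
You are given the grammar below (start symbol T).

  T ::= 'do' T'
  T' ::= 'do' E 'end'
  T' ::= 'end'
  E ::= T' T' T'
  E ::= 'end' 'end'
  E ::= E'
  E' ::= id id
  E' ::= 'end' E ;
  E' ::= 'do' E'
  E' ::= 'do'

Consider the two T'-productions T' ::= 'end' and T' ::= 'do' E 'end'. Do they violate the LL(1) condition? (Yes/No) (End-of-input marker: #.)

No

FIRST('end') = { 'end' } and FIRST('do' E 'end') = { 'do' }.
The FIRST sets are disjoint and neither alternative is nullable — no conflict.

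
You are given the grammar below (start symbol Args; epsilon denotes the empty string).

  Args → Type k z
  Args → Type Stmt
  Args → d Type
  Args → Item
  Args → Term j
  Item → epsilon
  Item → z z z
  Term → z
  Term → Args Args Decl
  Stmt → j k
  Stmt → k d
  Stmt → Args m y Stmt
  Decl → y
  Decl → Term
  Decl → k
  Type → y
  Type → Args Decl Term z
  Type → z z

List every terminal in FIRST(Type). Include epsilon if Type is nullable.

{ d, k, y, z }

Type → y contributes {y}.
From Type → Args Decl Term z: Args nullable, take FIRST(Args) ∪ FIRST(Decl) = { d, k, y, z }.
Type → z z contributes {z}.
Union: FIRST(Type) = { d, k, y, z }.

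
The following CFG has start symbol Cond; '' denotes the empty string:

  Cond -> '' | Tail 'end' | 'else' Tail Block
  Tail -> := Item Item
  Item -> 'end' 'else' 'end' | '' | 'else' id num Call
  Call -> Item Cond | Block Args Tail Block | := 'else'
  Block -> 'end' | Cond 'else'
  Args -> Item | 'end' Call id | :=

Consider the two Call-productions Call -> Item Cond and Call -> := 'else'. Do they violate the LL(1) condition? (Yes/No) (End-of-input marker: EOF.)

Yes

FIRST(Item Cond) = { 'else', 'end', :=, '' } and FIRST(:= 'else') = { := }.
Both contain :=, so the two alternatives are not disjoint — LL(1) conflict.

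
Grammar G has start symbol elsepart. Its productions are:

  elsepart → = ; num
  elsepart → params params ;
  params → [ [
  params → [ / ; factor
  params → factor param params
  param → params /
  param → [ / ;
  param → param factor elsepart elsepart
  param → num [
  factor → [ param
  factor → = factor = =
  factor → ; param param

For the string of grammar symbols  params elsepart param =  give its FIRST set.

{ ;, =, [ }

Add FIRST(params) = { ;, =, [ }; params is not nullable, stop.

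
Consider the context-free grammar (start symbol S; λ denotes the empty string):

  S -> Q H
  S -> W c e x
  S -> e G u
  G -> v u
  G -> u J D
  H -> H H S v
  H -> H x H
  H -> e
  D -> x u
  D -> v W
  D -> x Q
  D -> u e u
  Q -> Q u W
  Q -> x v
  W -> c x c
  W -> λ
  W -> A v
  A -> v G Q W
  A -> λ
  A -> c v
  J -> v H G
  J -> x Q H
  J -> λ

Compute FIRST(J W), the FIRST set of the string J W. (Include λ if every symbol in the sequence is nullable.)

Add FIRST(J)\{λ} = { v, x }; J is nullable, continue.
Add FIRST(W)\{λ} = { c, v }; W is nullable, continue.
Every symbol is nullable, so include λ.

{ c, v, x, λ }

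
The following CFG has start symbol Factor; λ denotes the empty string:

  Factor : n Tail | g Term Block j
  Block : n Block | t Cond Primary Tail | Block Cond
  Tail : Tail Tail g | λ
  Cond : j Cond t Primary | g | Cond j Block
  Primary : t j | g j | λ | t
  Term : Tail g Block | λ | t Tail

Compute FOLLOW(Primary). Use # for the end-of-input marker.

In Block : t Cond Primary Tail: add FIRST(Tail)\{λ} = { g }.
  Since Tail is nullable, also add FOLLOW(Block) = { g, j, n, t }.
In Cond : j Cond t Primary: Primary is at the end, add FOLLOW(Cond) = { g, j, n, t }.
Union: FOLLOW(Primary) = { g, j, n, t }.

{ g, j, n, t }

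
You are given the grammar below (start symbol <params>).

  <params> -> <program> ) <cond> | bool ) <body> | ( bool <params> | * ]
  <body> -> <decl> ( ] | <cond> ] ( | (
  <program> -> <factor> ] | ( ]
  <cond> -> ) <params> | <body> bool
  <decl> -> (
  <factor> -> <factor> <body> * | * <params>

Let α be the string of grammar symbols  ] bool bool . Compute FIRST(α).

] is a terminal; add {]} and stop.

{ ] }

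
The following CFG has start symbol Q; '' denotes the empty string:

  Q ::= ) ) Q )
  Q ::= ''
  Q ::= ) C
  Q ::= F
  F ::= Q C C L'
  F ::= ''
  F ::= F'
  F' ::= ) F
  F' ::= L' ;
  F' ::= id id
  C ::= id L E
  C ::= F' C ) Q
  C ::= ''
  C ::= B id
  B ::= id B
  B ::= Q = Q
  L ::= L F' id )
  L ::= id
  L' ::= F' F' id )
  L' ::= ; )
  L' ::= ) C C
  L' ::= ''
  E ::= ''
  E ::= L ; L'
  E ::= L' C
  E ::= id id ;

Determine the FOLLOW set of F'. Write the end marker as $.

In F ::= F': F' is at the end, add FOLLOW(F) = { $, ), ;, =, id }.
In C ::= F' C ) Q: add FIRST(C ) Q) = { ), ;, =, id }.
In L ::= L F' id ): add FIRST(id )) = { id }.
In L' ::= F' F' id ): add FIRST(F' id )) = { ), ;, id }.
In L' ::= F' F' id ): add FIRST(id )) = { id }.
Union: FOLLOW(F') = { $, ), ;, =, id }.

{ $, ), ;, =, id }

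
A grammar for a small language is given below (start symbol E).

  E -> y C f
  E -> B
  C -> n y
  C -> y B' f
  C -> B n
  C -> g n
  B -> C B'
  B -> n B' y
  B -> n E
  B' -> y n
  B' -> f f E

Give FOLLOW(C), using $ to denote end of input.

{ f, y }

In E -> y C f: add FIRST(f) = { f }.
In B -> C B': add FIRST(B') = { f, y }.
Union: FOLLOW(C) = { f, y }.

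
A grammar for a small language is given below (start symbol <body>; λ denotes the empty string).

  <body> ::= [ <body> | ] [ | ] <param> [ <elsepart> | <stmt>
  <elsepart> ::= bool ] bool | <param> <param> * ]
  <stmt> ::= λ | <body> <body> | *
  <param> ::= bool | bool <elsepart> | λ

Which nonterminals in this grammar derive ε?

Directly nullable (have an λ-production): <stmt>, <param>.
<body> ::= <stmt> with every symbol nullable, so <body> is nullable.
No other nonterminal has a production whose RHS symbols are all nullable.

{ <body>, <param>, <stmt> }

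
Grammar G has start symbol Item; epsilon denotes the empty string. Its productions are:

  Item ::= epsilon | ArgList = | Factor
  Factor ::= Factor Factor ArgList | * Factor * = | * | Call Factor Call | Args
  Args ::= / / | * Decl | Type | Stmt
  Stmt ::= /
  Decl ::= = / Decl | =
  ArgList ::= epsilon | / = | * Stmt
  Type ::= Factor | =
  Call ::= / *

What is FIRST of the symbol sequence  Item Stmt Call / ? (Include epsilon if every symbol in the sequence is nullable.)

{ *, /, = }

Add FIRST(Item)\{epsilon} = { *, /, = }; Item is nullable, continue.
Add FIRST(Stmt) = { / }; Stmt is not nullable, stop.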